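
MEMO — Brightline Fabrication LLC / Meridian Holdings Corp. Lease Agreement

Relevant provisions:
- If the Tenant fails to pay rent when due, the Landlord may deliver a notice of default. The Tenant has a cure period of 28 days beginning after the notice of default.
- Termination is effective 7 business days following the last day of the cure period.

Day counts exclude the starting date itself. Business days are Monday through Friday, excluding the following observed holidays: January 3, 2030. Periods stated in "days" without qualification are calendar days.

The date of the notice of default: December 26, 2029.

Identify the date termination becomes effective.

The last day of the cure period: 28 calendar days after December 26, 2029 is January 23, 2030.
The date termination becomes effective: 7 business days after Wednesday, January 23, 2030, skipping weekends — Jan 24, Jan 25, Jan 28, Jan 29, Jan 30, Jan 31, Feb 1 — lands on Friday, February 1, 2030.

February 1, 2030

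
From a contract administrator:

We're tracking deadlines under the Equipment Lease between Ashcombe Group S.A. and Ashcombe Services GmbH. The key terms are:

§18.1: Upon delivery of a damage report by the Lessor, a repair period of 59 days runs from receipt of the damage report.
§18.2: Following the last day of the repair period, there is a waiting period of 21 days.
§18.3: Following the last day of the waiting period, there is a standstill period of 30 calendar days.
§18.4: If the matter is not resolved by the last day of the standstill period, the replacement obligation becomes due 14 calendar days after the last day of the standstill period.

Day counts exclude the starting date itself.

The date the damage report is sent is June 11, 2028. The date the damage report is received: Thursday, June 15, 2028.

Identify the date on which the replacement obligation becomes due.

October 17, 2028

The last day of the repair period: June 15, 2028 + 59 days = August 13, 2028.
The last day of the waiting period: 21 calendar days after August 13, 2028 is September 3, 2028.
The last day of the standstill period: 30 calendar days after September 3, 2028 is October 3, 2028.
The date on which the replacement obligation becomes due: October 3, 2028 + 14 days = October 17, 2028.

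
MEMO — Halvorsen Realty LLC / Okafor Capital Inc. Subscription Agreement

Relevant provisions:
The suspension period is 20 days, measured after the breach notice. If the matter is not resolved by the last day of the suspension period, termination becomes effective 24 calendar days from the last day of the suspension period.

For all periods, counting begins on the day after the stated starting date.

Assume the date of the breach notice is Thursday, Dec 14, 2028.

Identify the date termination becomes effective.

Jan 27, 2029

The last day of the suspension period: 20 calendar days after Dec 14, 2028 is Jan 3, 2029.
The date termination becomes effective: 24 calendar days after Jan 3, 2029 is Jan 27, 2029.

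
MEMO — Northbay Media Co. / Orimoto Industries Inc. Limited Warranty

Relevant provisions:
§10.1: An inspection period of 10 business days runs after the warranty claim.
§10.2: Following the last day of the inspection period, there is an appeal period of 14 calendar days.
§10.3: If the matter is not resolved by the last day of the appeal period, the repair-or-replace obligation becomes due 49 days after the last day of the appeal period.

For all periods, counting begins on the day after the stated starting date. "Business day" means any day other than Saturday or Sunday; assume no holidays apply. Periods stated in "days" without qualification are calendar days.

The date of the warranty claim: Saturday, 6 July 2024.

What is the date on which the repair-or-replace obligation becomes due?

From Saturday, 6 July 2024, 10 business days (Jul 8, Jul 9, Jul 10, Jul 11, Jul 12, Jul 15, Jul 16, Jul 17, Jul 18, Jul 19, skipping weekends) brings us to Friday, 19 July 2024, which is the last day of the inspection period.
Adding 14 calendar days to 19 July 2024 gives 2 August 2024, which is the last day of the appeal period.
The date on which the repair-or-replace obligation becomes due: 2 August 2024 + 49 days = 20 September 2024.

20 September 2024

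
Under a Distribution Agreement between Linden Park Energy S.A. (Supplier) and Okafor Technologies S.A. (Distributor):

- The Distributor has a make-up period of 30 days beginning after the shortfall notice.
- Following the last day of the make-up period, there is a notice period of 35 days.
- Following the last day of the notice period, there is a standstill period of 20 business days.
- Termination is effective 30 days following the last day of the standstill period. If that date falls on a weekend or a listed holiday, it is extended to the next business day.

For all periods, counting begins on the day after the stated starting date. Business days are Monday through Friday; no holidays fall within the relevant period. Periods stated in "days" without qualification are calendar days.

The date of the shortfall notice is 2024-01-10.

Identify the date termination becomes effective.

The last day of the make-up period: 30 calendar days after 2024-01-10 is 2024-02-09.
The last day of the notice period: 35 calendar days after 2024-02-09 is 2024-03-15.
The last day of the standstill period: counting 20 business days from Friday, 2024-03-15 (Mar 18, Mar 19, Mar 20, Mar 21, …, Apr 10, Apr 11, Apr 12, skipping weekends) reaches Friday, 2024-04-12.
Adding 30 calendar days to 2024-04-12 gives 2024-05-12, which is the date termination becomes effective. That falls on a Sunday, so it rolls to the next business day, Monday, 2024-05-13.

2024-05-13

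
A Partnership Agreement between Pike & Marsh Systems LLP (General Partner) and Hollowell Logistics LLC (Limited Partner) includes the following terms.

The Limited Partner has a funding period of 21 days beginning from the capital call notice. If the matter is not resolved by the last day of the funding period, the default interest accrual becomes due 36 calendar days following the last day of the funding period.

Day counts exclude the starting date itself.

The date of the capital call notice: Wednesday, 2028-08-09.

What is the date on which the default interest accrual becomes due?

The last day of the funding period: 21 calendar days after 2028-08-09 is 2028-08-30.
Adding 36 calendar days to 2028-08-30 gives 2028-10-05, which is the date on which the default interest accrual becomes due.

2028-10-05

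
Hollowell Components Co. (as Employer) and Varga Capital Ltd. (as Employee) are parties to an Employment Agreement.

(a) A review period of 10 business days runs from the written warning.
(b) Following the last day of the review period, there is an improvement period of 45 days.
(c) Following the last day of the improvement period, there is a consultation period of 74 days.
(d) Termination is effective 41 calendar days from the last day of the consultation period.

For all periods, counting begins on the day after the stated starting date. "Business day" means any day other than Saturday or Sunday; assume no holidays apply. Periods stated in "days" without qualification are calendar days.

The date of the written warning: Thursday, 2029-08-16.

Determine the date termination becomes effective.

2030-02-06

The last day of the review period: 10 business days after Thursday, 2029-08-16, skipping weekends — Aug 17, Aug 20, Aug 21, Aug 22, Aug 23, Aug 24, Aug 27, Aug 28, Aug 29, Aug 30 — lands on Thursday, 2029-08-30.
Adding 45 calendar days to 2029-08-30 gives 2029-10-14, which is the last day of the improvement period.
The last day of the consultation period: 74 calendar days after 2029-10-14 is 2029-12-27.
The date termination becomes effective: 41 calendar days after 2029-12-27 is 2030-02-06.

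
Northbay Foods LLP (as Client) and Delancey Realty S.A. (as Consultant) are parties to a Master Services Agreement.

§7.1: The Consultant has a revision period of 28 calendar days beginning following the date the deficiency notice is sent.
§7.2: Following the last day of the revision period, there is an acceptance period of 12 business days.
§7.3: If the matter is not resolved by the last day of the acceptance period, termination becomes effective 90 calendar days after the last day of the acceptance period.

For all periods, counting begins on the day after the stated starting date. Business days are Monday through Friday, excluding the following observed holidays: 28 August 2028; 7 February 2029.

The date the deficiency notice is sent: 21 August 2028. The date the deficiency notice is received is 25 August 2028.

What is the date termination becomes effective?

2 January 2029

The last day of the revision period: 28 calendar days after 21 August 2028 is 18 September 2028.
From Monday, 18 September 2028, 12 business days (Sep 19, Sep 20, Sep 21, Sep 22, …, Oct 2, Oct 3, Oct 4, skipping weekends) brings us to Wednesday, 4 October 2028, which is the last day of the acceptance period.
Adding 90 calendar days to 4 October 2028 gives 2 January 2029, which is the date termination becomes effective.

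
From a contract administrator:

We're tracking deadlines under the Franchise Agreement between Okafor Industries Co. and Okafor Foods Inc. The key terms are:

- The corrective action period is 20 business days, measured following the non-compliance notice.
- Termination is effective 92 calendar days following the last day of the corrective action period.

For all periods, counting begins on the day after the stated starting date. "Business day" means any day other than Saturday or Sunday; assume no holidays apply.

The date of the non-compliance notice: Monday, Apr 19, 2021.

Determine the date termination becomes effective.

Aug 17, 2021

From Monday, Apr 19, 2021, 20 business days (Apr 20, Apr 21, Apr 22, Apr 23, …, May 13, May 14, May 17, skipping weekends) brings us to Monday, May 17, 2021, which is the last day of the corrective action period.
The date termination becomes effective: 92 calendar days after May 17, 2021 is Aug 17, 2021.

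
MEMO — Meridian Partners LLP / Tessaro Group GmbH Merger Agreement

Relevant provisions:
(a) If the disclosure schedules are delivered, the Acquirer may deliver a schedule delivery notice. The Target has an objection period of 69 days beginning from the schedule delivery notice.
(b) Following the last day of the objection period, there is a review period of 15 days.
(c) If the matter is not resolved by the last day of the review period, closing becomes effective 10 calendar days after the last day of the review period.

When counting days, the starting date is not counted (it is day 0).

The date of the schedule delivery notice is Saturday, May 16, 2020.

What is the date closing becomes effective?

Adding 69 calendar days to May 16, 2020 gives July 24, 2020, which is the last day of the objection period.
Adding 15 calendar days to July 24, 2020 gives August 8, 2020, which is the last day of the review period.
The date closing becomes effective: 10 calendar days after August 8, 2020 is August 18, 2020.

August 18, 2020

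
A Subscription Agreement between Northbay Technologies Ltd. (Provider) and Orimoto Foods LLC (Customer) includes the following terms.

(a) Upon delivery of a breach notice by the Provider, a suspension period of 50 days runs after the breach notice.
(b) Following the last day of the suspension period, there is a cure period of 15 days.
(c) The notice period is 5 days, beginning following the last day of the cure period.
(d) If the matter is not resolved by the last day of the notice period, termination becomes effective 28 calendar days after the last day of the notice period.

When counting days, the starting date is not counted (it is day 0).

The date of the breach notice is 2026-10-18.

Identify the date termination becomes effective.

2027-01-24

The last day of the suspension period: 2026-10-18 + 50 days = 2026-12-07.
The last day of the cure period: 15 calendar days after 2026-12-07 is 2026-12-22.
Adding 5 calendar days to 2026-12-22 gives 2026-12-27, which is the last day of the notice period.
The date termination becomes effective: 28 calendar days after 2026-12-27 is 2027-01-24.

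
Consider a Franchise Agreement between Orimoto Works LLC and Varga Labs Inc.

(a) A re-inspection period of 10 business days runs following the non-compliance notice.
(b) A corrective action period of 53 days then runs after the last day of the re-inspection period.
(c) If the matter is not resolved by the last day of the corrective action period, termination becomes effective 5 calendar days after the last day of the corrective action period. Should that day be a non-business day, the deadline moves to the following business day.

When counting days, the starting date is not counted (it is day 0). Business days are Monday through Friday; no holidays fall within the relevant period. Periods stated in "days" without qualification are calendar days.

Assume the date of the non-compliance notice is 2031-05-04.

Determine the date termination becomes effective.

2031-07-14

From Sunday, 2031-05-04, 10 business days (May 5, May 6, May 7, May 8, May 9, May 12, May 13, May 14, May 15, May 16, skipping weekends) brings us to Friday, 2031-05-16, which is the last day of the re-inspection period.
The last day of the corrective action period: 2031-05-16 + 53 days = 2031-07-08.
Adding 5 calendar days to 2031-07-08 gives 2031-07-13, which is the date termination becomes effective. That falls on a Sunday, so it rolls to the next business day, Monday, 2031-07-14.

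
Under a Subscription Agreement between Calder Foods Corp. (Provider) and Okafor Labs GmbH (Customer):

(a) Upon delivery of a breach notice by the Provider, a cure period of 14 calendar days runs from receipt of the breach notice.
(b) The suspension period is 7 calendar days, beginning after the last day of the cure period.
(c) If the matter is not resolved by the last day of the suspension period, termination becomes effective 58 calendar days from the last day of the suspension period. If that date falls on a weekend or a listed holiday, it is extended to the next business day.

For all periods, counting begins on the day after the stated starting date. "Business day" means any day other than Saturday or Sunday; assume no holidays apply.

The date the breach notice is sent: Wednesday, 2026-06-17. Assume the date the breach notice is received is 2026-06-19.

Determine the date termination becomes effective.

Adding 14 calendar days to 2026-06-19 gives 2026-07-03, which is the last day of the cure period.
The last day of the suspension period: 7 calendar days after 2026-07-03 is 2026-07-10.
The date termination becomes effective: 2026-07-10 + 58 days = 2026-09-06. That falls on a Sunday, so it rolls to the next business day, Monday, 2026-09-07.

2026-09-07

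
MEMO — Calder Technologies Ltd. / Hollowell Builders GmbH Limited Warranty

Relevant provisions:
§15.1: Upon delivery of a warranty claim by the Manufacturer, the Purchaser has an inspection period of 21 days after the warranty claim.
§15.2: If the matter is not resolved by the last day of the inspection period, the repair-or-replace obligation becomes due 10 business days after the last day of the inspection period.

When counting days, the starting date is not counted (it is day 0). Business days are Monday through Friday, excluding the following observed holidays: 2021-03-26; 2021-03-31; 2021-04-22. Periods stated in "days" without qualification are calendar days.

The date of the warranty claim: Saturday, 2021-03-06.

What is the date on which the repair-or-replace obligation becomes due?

Adding 21 calendar days to 2021-03-06 gives 2021-03-27, which is the last day of the inspection period.
From Saturday, 2021-03-27, 10 business days (Mar 29, Mar 30, Apr 1, Apr 2, Apr 5, Apr 6, Apr 7, Apr 8, Apr 9, Apr 12, skipping weekends and the listed holiday on Mar 31) brings us to Monday, 2021-04-12, which is the date on which the repair-or-replace obligation becomes due.

2021-04-12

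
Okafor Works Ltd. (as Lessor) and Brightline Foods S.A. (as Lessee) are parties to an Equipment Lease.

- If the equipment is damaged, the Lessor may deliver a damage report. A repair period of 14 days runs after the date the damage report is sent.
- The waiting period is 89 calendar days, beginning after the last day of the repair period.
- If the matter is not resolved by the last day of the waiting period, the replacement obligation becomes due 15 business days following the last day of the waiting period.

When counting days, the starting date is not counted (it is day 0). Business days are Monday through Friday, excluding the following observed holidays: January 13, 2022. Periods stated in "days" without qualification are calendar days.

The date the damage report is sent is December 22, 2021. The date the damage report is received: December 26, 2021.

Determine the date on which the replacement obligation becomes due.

April 25, 2022

The last day of the repair period: December 22, 2021 + 14 days = January 5, 2022.
The last day of the waiting period: January 5, 2022 + 89 days = April 4, 2022.
From Monday, April 4, 2022, 15 business days (Apr 5, Apr 6, Apr 7, Apr 8, …, Apr 21, Apr 22, Apr 25, skipping weekends) brings us to Monday, April 25, 2022, which is the date on which the replacement obligation becomes due.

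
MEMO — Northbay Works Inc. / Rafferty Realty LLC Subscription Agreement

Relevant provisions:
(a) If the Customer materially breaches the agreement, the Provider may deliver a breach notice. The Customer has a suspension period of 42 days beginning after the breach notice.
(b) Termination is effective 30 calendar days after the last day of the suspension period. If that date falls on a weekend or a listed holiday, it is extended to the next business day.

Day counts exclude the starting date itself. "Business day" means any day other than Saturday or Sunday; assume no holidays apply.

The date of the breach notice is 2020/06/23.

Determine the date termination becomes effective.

2020/09/03

Adding 42 calendar days to 2020/06/23 gives 2020/08/04, which is the last day of the suspension period.
The date termination becomes effective: 30 calendar days after 2020/08/04 is 2020/09/03. 2020/09/03 is a Thursday, so no roll-forward applies.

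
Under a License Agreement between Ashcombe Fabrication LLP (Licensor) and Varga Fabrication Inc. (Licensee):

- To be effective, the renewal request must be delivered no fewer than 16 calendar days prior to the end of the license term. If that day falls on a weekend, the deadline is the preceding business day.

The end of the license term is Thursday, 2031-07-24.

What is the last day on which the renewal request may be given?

Counting back 16 calendar days from 2031-07-24 gives 2031-07-08. That is a Tuesday, so no adjustment is needed.

2031-07-08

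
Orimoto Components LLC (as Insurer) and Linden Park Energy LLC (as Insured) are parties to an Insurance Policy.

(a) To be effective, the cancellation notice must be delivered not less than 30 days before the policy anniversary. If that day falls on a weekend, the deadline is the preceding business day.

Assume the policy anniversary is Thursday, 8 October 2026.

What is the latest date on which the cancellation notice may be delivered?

Counting back 30 calendar days from 8 October 2026 gives 8 September 2026. That is a Tuesday, so no adjustment is needed.

8 September 2026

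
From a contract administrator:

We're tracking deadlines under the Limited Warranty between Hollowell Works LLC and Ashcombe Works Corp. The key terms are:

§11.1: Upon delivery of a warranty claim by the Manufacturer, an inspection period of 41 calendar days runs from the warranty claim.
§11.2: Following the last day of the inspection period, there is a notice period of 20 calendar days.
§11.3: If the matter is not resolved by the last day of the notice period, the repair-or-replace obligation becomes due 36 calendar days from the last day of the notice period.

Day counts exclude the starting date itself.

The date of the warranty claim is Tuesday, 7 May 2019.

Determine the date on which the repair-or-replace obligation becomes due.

12 August 2019

The last day of the inspection period: 41 calendar days after 7 May 2019 is 17 June 2019.
The last day of the notice period: 20 calendar days after 17 June 2019 is 7 July 2019.
The date on which the repair-or-replace obligation becomes due: 7 July 2019 + 36 days = 12 August 2019.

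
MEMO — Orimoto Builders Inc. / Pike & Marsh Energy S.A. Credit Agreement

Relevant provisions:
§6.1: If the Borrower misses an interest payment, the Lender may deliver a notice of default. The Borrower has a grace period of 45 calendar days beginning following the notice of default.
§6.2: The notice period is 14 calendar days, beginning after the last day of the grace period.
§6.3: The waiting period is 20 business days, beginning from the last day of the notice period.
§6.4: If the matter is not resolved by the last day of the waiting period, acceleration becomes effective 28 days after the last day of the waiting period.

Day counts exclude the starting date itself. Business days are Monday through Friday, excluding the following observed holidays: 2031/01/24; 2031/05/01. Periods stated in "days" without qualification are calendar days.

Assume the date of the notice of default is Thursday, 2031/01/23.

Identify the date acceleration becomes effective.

Adding 45 calendar days to 2031/01/23 gives 2031/03/09, which is the last day of the grace period.
Adding 14 calendar days to 2031/03/09 gives 2031/03/23, which is the last day of the notice period.
The last day of the waiting period: 20 business days after Sunday, 2031/03/23, skipping weekends — Mar 24, Mar 25, Mar 26, Mar 27, …, Apr 16, Apr 17, Apr 18 — lands on Friday, 2031/04/18.
Adding 28 calendar days to 2031/04/18 gives 2031/05/16, which is the date acceleration becomes effective.

2031/05/16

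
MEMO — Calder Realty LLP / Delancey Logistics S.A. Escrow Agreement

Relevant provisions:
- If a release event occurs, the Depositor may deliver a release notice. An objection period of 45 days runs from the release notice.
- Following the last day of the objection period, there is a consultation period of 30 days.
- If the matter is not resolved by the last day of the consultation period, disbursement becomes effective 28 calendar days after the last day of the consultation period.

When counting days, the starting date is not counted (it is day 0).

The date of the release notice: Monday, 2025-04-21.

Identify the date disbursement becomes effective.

The last day of the objection period: 45 calendar days after 2025-04-21 is 2025-06-05.
Adding 30 calendar days to 2025-06-05 gives 2025-07-05, which is the last day of the consultation period.
Adding 28 calendar days to 2025-07-05 gives 2025-08-02, which is the date disbursement becomes effective.

2025-08-02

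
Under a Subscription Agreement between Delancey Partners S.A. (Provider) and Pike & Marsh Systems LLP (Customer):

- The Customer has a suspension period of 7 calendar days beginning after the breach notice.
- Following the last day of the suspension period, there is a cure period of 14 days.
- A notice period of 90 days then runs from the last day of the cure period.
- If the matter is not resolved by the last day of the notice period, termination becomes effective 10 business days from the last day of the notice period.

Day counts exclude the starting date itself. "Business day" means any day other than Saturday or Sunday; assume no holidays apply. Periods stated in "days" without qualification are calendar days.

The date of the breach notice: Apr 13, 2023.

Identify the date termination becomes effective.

The last day of the suspension period: Apr 13, 2023 + 7 days = Apr 20, 2023.
The last day of the cure period: Apr 20, 2023 + 14 days = May 4, 2023.
Adding 90 calendar days to May 4, 2023 gives Aug 2, 2023, which is the last day of the notice period.
The date termination becomes effective: 10 business days after Wednesday, Aug 2, 2023, skipping weekends — Aug 3, Aug 4, Aug 7, Aug 8, Aug 9, Aug 10, Aug 11, Aug 14, Aug 15, Aug 16 — lands on Wednesday, Aug 16, 2023.

Aug 16, 2023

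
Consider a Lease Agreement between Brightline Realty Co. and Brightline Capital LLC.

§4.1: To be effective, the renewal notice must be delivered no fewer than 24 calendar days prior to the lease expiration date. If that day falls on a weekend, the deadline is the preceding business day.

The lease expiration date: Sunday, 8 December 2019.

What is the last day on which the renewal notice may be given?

14 November 2019

Counting back 24 calendar days from 8 December 2019 gives 14 November 2019. That is a Thursday, so no adjustment is needed.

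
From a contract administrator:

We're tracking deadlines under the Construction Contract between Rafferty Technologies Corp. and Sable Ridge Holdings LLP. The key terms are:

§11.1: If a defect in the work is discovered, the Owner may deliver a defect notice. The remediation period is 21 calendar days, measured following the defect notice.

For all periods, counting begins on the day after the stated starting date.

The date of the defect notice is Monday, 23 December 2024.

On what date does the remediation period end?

The last day of the remediation period: 21 calendar days after 23 December 2024 is 13 January 2025.

13 January 2025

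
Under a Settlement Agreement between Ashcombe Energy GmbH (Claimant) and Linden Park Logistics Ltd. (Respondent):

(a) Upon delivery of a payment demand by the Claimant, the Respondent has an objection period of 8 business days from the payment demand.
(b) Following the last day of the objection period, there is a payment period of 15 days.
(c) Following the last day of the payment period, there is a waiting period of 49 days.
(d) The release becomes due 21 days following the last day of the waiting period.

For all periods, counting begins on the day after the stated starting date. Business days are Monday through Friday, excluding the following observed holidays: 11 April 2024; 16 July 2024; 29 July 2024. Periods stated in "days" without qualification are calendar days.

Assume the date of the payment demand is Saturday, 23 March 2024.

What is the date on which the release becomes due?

The last day of the objection period: counting 8 business days from Saturday, 23 March 2024 (Mar 25, Mar 26, Mar 27, Mar 28, Mar 29, Apr 1, Apr 2, Apr 3, skipping weekends) reaches Wednesday, 3 April 2024.
The last day of the payment period: 3 April 2024 + 15 days = 18 April 2024.
The last day of the waiting period: 49 calendar days after 18 April 2024 is 6 June 2024.
Adding 21 calendar days to 6 June 2024 gives 27 June 2024, which is the date on which the release becomes due.

27 June 2024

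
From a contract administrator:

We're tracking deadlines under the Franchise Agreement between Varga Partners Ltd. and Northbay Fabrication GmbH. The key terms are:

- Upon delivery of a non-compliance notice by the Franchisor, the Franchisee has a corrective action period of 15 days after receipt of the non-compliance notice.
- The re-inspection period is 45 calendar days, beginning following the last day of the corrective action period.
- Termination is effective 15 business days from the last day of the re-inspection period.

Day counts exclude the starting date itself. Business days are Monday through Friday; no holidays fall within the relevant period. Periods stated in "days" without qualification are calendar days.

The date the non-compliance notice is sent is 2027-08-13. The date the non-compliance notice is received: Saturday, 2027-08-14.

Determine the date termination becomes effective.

The last day of the corrective action period: 15 calendar days after 2027-08-14 is 2027-08-29.
Adding 45 calendar days to 2027-08-29 gives 2027-10-13, which is the last day of the re-inspection period.
From Wednesday, 2027-10-13, 15 business days (Oct 14, Oct 15, Oct 18, Oct 19, …, Nov 1, Nov 2, Nov 3, skipping weekends) brings us to Wednesday, 2027-11-03, which is the date termination becomes effective.

2027-11-03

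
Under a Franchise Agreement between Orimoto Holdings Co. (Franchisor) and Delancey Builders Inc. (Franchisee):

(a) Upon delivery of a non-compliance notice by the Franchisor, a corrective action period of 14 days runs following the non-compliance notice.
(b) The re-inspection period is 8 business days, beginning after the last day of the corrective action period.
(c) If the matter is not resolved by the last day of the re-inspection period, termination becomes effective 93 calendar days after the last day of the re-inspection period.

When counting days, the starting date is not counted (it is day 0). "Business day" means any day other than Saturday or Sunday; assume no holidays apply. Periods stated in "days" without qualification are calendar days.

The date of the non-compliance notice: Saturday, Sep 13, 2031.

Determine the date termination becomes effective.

Adding 14 calendar days to Sep 13, 2031 gives Sep 27, 2031, which is the last day of the corrective action period.
The last day of the re-inspection period: counting 8 business days from Saturday, Sep 27, 2031 (Sep 29, Sep 30, Oct 1, Oct 2, Oct 3, Oct 6, Oct 7, Oct 8, skipping weekends) reaches Wednesday, Oct 8, 2031.
The date termination becomes effective: 93 calendar days after Oct 8, 2031 is Jan 9, 2032.

Jan 9, 2032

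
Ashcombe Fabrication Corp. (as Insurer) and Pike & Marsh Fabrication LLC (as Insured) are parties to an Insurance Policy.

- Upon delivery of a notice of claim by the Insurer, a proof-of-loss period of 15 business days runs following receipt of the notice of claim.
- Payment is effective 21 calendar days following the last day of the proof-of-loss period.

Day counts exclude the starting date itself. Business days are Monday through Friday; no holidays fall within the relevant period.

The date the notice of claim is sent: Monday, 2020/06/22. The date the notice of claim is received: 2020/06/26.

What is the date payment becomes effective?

From Friday, 2020/06/26, 15 business days (Jun 29, Jun 30, Jul 1, Jul 2, …, Jul 15, Jul 16, Jul 17, skipping weekends) brings us to Friday, 2020/07/17, which is the last day of the proof-of-loss period.
The date payment becomes effective: 2020/07/17 + 21 days = 2020/08/07.

2020/08/07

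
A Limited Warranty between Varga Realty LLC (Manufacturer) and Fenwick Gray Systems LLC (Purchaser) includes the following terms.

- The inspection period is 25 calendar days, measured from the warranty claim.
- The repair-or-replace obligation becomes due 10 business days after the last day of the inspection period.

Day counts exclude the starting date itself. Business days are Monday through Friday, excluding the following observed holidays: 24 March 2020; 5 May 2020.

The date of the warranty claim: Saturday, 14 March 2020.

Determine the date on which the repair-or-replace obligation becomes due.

The last day of the inspection period: 25 calendar days after 14 March 2020 is 8 April 2020.
The date on which the repair-or-replace obligation becomes due: counting 10 business days from Wednesday, 8 April 2020 (Apr 9, Apr 10, Apr 13, Apr 14, Apr 15, Apr 16, Apr 17, Apr 20, Apr 21, Apr 22, skipping weekends) reaches Wednesday, 22 April 2020.

22 April 2020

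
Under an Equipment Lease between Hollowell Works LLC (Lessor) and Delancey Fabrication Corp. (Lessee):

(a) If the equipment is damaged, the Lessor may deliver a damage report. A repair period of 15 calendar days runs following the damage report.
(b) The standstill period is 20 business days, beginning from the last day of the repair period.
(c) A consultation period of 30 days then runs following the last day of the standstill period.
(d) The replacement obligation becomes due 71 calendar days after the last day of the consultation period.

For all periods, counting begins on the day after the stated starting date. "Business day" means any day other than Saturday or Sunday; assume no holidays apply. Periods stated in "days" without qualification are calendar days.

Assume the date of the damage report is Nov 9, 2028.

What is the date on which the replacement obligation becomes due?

The last day of the repair period: 15 calendar days after Nov 9, 2028 is Nov 24, 2028.
From Friday, Nov 24, 2028, 20 business days (Nov 27, Nov 28, Nov 29, Nov 30, …, Dec 20, Dec 21, Dec 22, skipping weekends) brings us to Friday, Dec 22, 2028, which is the last day of the standstill period.
The last day of the consultation period: 30 calendar days after Dec 22, 2028 is Jan 21, 2029.
The date on which the replacement obligation becomes due: 71 calendar days after Jan 21, 2029 is Apr 2, 2029.

Apr 2, 2029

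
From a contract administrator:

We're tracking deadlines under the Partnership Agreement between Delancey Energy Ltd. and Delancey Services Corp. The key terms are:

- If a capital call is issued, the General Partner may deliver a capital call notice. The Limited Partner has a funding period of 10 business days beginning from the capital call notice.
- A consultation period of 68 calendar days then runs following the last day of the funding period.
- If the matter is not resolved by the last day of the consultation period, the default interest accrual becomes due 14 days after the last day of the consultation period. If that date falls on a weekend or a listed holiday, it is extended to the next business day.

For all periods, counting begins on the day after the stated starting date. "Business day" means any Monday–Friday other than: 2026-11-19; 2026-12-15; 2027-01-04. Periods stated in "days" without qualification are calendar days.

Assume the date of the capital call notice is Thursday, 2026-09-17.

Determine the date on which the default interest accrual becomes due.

From Thursday, 2026-09-17, 10 business days (Sep 18, Sep 21, Sep 22, Sep 23, Sep 24, Sep 25, Sep 28, Sep 29, Sep 30, Oct 1, skipping weekends) brings us to Thursday, 2026-10-01, which is the last day of the funding period.
Adding 68 calendar days to 2026-10-01 gives 2026-12-08, which is the last day of the consultation period.
The date on which the default interest accrual becomes due: 14 calendar days after 2026-12-08 is 2026-12-22. 2026-12-22 is a Tuesday and is not a listed holiday, so no roll-forward applies.

2026-12-22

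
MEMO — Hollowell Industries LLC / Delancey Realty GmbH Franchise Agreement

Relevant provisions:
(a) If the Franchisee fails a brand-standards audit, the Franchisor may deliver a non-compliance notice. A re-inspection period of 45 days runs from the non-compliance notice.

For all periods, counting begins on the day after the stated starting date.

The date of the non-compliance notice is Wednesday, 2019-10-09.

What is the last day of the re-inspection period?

The last day of the re-inspection period: 2019-10-09 + 45 days = 2019-11-23.

2019-11-23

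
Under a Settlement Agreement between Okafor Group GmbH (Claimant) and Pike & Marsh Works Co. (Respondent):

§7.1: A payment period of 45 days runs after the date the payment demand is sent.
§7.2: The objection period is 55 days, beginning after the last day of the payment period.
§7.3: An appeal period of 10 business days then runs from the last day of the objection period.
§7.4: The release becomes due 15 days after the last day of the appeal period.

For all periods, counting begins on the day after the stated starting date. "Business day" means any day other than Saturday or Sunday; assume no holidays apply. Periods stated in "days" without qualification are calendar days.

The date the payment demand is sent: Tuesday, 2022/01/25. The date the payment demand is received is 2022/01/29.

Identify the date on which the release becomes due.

2022/06/03

The last day of the payment period: 2022/01/25 + 45 days = 2022/03/11.
The last day of the objection period: 2022/03/11 + 55 days = 2022/05/05.
The last day of the appeal period: 10 business days after Thursday, 2022/05/05, skipping weekends — May 6, May 9, May 10, May 11, May 12, May 13, May 16, May 17, May 18, May 19 — lands on Thursday, 2022/05/19.
Adding 15 calendar days to 2022/05/19 gives 2022/06/03, which is the date on which the release becomes due.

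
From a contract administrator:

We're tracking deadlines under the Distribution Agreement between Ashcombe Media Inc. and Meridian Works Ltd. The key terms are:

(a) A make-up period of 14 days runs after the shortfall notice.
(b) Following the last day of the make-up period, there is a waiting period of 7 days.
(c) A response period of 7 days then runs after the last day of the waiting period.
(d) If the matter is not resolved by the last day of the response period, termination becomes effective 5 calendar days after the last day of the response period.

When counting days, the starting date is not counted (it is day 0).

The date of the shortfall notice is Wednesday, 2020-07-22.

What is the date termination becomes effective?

Adding 14 calendar days to 2020-07-22 gives 2020-08-05, which is the last day of the make-up period.
Adding 7 calendar days to 2020-08-05 gives 2020-08-12, which is the last day of the waiting period.
The last day of the response period: 7 calendar days after 2020-08-12 is 2020-08-19.
The date termination becomes effective: 2020-08-19 + 5 days = 2020-08-24.

2020-08-24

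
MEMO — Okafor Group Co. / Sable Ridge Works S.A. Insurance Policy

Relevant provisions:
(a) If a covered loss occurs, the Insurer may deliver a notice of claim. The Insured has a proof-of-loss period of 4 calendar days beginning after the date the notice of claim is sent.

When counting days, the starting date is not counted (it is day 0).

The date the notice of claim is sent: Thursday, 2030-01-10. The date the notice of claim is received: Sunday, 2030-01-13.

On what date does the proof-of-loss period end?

The last day of the proof-of-loss period: 4 calendar days after 2030-01-10 is 2030-01-14.

2030-01-14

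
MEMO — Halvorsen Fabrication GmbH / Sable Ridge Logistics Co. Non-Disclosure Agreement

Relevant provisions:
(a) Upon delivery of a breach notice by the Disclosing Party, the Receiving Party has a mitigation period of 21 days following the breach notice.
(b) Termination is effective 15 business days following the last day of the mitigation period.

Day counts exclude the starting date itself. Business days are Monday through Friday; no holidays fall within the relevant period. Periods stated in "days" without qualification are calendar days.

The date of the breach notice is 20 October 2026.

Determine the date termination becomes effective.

1 December 2026

The last day of the mitigation period: 21 calendar days after 20 October 2026 is 10 November 2026.
The date termination becomes effective: counting 15 business days from Tuesday, 10 November 2026 (Nov 11, Nov 12, Nov 13, Nov 16, …, Nov 27, Nov 30, Dec 1, skipping weekends) reaches Tuesday, 1 December 2026.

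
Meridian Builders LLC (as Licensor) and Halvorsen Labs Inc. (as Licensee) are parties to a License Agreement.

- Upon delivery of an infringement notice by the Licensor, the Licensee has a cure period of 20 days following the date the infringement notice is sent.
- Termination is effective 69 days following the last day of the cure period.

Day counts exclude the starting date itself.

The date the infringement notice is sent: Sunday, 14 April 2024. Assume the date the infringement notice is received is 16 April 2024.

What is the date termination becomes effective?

Adding 20 calendar days to 14 April 2024 gives 4 May 2024, which is the last day of the cure period.
The date termination becomes effective: 69 calendar days after 4 May 2024 is 12 July 2024.

12 July 2024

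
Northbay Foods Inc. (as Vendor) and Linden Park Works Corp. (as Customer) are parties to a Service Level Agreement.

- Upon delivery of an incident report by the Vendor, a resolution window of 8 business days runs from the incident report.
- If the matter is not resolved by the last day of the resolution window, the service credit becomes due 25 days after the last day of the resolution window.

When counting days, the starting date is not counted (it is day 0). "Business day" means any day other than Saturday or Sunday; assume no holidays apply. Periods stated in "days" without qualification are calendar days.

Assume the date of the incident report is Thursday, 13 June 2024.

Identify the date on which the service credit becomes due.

From Thursday, 13 June 2024, 8 business days (Jun 14, Jun 17, Jun 18, Jun 19, Jun 20, Jun 21, Jun 24, Jun 25, skipping weekends) brings us to Tuesday, 25 June 2024, which is the last day of the resolution window.
The date on which the service credit becomes due: 25 June 2024 + 25 days = 20 July 2024.

20 July 2024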